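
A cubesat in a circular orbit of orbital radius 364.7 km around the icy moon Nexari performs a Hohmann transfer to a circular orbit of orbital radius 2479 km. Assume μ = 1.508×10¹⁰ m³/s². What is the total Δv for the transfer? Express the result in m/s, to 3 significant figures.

r₁ = 364.7 km = 3.647×10⁵ m.
r₂ = 2479 km = 2.479×10⁶ m.
Transfer ellipse a_t = (r₁ + r₂)/2 = 1.422×10⁶ m.
At r₁: circular v_c1 = √(μ/r₁) = 203.3 m/s; transfer-periapsis v_p = √[μ(2/r₁ − 1/a_t)] = 268.5 m/s.
Δv₁ = v_p − v_c1 = 65.16 m/s.
At r₂: circular v_c2 = √(μ/r₂) = 77.99 m/s; transfer-apoapsis v_a = √[μ(2/r₂ − 1/a_t)] = 39.50 m/s.
Δv₂ = v_c2 − v_a = 38.49 m/s.
Total Δv = Δv₁ + Δv₂ = 103.6 m/s.

Δv_total ≈ 104 m/s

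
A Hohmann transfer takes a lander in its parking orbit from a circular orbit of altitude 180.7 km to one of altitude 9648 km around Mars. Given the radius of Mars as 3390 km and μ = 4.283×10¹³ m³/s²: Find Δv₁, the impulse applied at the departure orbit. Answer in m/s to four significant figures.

r₁ = 3390 + 180.7 = 3570.7 km = 3.5707×10⁶ m.
r₂ = 3390 + 9648 = 13038 km = 1.3038×10⁷ m.
Transfer ellipse a_t = (r₁ + r₂)/2 = 8.304×10⁶ m.
At r₁: circular v_c1 = √(μ/r₁) = 3463 m/s; transfer-periapsis v_p = √[μ(2/r₁ − 1/a_t)] = 4340 m/s.
Δv₁ = v_p − v_c1 = 876.2 m/s.

Δv ≈ 876.2 m/s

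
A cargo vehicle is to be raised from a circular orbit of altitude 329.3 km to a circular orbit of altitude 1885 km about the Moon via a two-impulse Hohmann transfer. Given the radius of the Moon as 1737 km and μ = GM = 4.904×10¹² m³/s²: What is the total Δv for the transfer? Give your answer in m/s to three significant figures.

r₁ = 1737 + 329.3 = 2066.3 km = 2.0663×10⁶ m.
r₂ = 1737 + 1885 = 3622.0 km = 3.6220×10⁶ m.
Transfer ellipse a_t = (r₁ + r₂)/2 = 2.844×10⁶ m.
At r₁: circular v_c1 = √(μ/r₁) = 1541 m/s; transfer-perilune v_p = √[μ(2/r₁ − 1/a_t)] = 1739 m/s.
Δv₁ = v_p − v_c1 = 197.9 m/s.
At r₂: circular v_c2 = √(μ/r₂) = 1164 m/s; transfer-apolune v_a = √[μ(2/r₂ − 1/a_t)] = 991.8 m/s.
Δv₂ = v_c2 − v_a = 171.8 m/s.
Total Δv = Δv₁ + Δv₂ = 369.7 m/s.

Δv_total ≈ 370 m/s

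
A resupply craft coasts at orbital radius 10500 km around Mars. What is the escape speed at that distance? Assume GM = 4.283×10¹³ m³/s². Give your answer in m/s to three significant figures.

r = 10500 km = 1.050×10⁷ m.
Escape speed v_esc = √(2μ/r) = √(2 × 4.283×10¹³ / 1.050×10⁷) = √(8.158×10⁶) = 2856 m/s.

v_esc ≈ 2860 m/s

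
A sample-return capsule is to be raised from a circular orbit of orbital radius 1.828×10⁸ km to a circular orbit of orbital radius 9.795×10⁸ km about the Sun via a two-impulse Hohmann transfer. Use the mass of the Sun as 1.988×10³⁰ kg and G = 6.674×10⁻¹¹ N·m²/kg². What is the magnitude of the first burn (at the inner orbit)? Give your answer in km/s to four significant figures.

μ = GM = 6.674×10⁻¹¹ × 1.988×10³⁰ = 1.327×10²⁰ m³/s².
r₁ = 1.828×10⁸ km = 1.828×10¹¹ m.
r₂ = 9.795×10⁸ km = 9.795×10¹¹ m.
Transfer ellipse a_t = (r₁ + r₂)/2 = 5.812×10¹¹ m.
At r₁: circular v_c1 = √(μ/r₁) = 26940 m/s; transfer-perihelion v_p = √[μ(2/r₁ − 1/a_t)] = 34980 m/s.
Δv₁ = v_p − v_c1 = 8035 m/s.
= 8.035 km/s.

Δv ≈ 8.035 km/s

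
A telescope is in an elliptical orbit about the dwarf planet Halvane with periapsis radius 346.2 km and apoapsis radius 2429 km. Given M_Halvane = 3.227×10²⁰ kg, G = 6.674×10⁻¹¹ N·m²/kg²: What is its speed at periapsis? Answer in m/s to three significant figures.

μ = GM = 6.674×10⁻¹¹ × 3.227×10²⁰ = 2.154×10¹⁰ m³/s².
Semi-major axis a = (r_p + r_a)/2 = 1387.6 km = 1.388×10⁶ m.
Vis-viva: v² = μ(2/r − 1/a) = 2.154×10¹⁰ × (5.777×10⁻⁶ − 7.207×10⁻⁷) = 1.089×10⁵ m²/s².
v = 330.0 m/s.

v ≈ 330 m/s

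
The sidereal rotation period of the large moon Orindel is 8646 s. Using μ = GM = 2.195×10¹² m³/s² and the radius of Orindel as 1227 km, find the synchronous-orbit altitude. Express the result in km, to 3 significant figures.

h_sync ≈ 381 km

A synchronous orbit has period T, so by Kepler's third law a = (μT²/4π²)^(1/3).
μT²/4π² = 2.195×10¹² × (8.646×10³)² / 39.48 = 4.156×10¹⁸ m³.
a = 1.608×10⁶ m = 1607.8 km.
Altitude h = a − R = 1607.8 − 1227 = 380.81 km.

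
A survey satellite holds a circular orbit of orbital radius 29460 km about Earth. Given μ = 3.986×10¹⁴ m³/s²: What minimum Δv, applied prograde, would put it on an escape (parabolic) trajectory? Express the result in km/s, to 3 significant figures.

Δv ≈ 1.52 km/s

r = 29460 km = 2.946×10⁷ m.
Circular speed v_c = √(μ/r) = 3678 m/s.
Escape speed v_esc = √(2μ/r) = √2 × v_c = 5202 m/s.
Δv = v_esc − v_c = 1524 m/s = 1.524 km/s.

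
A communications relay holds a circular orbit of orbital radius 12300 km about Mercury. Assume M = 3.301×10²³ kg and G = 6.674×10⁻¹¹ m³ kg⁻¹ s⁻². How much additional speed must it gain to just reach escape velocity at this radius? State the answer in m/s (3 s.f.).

Δv ≈ 554 m/s

μ = GM = 6.674×10⁻¹¹ × 3.301×10²³ = 2.203×10¹³ m³/s².
r = 12300 km = 1.230×10⁷ m.
Circular speed v_c = √(μ/r) = 1338 m/s.
Escape speed v_esc = √(2μ/r) = √2 × v_c = 1893 m/s.
Δv = v_esc − v_c = 554.4 m/s.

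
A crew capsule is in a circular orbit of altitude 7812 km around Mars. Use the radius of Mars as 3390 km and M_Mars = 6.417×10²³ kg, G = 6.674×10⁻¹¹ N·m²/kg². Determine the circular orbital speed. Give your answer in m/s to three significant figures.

v ≈ 1960 m/s

μ = GM = 6.674×10⁻¹¹ × 6.417×10²³ = 4.283×10¹³ m³/s².
r = 3390 + 7812 = 11202 km = 1.1202×10⁷ m.
For a circular orbit v = √(μ/r) = √(4.283×10¹³ / 1.120×10⁷) = √(3.823×10⁶) = 1955 m/s.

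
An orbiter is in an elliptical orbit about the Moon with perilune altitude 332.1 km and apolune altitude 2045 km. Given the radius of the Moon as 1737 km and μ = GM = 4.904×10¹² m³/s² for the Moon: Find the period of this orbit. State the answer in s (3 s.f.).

r_p = 1737 + 332.1 = 2069.1 km = 2.0691×10⁶ m.
r_a = 1737 + 2045 = 3782.0 km = 3.7820×10⁶ m.
Semi-major axis a = (r_p + r_a)/2 = (2069.1 + 3782.0)/2 = 2925.6 km = 2.926×10⁶ m.
By Kepler's third law T = 2π√(a³/μ) = 2π × 2.260×10³ = 1.420×10⁴ s.

T ≈ 14200 s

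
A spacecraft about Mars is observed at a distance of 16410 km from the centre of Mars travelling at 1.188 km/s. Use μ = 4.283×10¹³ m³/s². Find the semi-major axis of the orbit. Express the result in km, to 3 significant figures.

r = 1.641×10⁷ m.
Vis-viva rearranged: 1/a = 2/r − v²/μ = 1.219×10⁻⁷ − 3.295×10⁻⁸ = 8.892×10⁻⁸ m⁻¹.
a = 1.125×10⁷ m = 11245 km.

a ≈ 11200 km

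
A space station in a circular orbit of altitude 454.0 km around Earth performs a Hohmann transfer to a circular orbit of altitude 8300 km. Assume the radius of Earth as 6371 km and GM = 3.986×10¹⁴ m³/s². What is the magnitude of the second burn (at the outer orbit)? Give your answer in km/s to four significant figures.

r₁ = 6371 + 454.0 = 6825.0 km = 6.8250×10⁶ m.
r₂ = 6371 + 8300 = 14671 km = 1.4671×10⁷ m.
Transfer ellipse a_t = (r₁ + r₂)/2 = 1.075×10⁷ m.
At r₁: circular v_c1 = √(μ/r₁) = 7642 m/s; transfer-perigee v_p = √[μ(2/r₁ − 1/a_t)] = 8929 m/s.
At r₂: circular v_c2 = √(μ/r₂) = 5212 m/s; transfer-apogee v_a = √[μ(2/r₂ − 1/a_t)] = 4154 m/s.
Δv₂ = v_c2 − v_a = 1059 m/s.
= 1.059 km/s.

Δv ≈ 1.059 km/s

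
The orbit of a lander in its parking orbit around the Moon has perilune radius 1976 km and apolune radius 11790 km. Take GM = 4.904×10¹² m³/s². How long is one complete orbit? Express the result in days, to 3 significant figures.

T ≈ 0.593 days

Semi-major axis a = (r_p + r_a)/2 = (1976.0 + 11790)/2 = 6883.0 km = 6.883×10⁶ m.
By Kepler's third law T = 2π√(a³/μ) = 2π × 8.154×10³ = 5.124×10⁴ s.
= 0.593 days.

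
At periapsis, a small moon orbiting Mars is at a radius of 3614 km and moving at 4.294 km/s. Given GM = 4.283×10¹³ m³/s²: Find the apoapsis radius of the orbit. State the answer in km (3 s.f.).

r_p = 3.614×10⁶ m.
Specific energy ε = v²/2 − μ/r = -2.632×10⁶ J/kg, so a = −μ/(2ε) = 8.137×10⁶ m.
The apsides satisfy r_p + r_a = 2a, so the apoapsis radius is 2a − r_p = 1.266×10⁷ m = 12659 km.

apoapsis radius ≈ 12700 km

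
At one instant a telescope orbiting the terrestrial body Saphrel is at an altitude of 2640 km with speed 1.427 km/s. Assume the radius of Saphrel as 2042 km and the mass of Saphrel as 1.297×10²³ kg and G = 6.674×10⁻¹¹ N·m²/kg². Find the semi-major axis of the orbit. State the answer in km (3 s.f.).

μ = GM = 6.674×10⁻¹¹ × 1.297×10²³ = 8.656×10¹² m³/s².
r = 2042 + 2640 = 4682.0 km = 4.682×10⁶ m.
Vis-viva rearranged: 1/a = 2/r − v²/μ = 4.272×10⁻⁷ − 2.352×10⁻⁷ = 1.919×10⁻⁷ m⁻¹.
a = 5.210×10⁶ m = 5210.4 km.

a ≈ 5210 km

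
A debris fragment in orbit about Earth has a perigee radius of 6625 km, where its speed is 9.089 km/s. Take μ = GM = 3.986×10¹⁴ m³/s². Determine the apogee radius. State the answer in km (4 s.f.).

r_p = 6.625×10⁶ m.
Specific energy ε = v²/2 − μ/r = -1.886×10⁷ J/kg, so a = −μ/(2ε) = 1.057×10⁷ m.
The apsides satisfy r_p + r_a = 2a, so the apogee radius is 2a − r_p = 1.451×10⁷ m = 14508 km.

apogee radius ≈ 14510 km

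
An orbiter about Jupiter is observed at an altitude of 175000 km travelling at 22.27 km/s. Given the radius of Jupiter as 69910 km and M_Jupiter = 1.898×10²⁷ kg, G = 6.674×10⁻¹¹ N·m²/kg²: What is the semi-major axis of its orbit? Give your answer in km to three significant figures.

a ≈ 2.35×10⁵ km

μ = GM = 6.674×10⁻¹¹ × 1.898×10²⁷ = 1.267×10¹⁷ m³/s².
r = 69910 + 175000 = 2.4491×10⁵ km = 2.449×10⁸ m.
Vis-viva rearranged: 1/a = 2/r − v²/μ = 8.166×10⁻⁹ − 3.915×10⁻⁹ = 4.251×10⁻⁹ m⁻¹.
a = 2.352×10⁸ m = 2.3524×10⁵ km.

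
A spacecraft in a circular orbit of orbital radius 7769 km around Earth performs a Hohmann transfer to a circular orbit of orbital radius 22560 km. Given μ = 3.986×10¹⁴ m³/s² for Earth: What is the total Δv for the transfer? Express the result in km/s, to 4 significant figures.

Δv_total ≈ 2.768 km/s

r₁ = 7769 km = 7.769×10⁶ m.
r₂ = 22560 km = 2.256×10⁷ m.
Transfer ellipse a_t = (r₁ + r₂)/2 = 1.516×10⁷ m.
At r₁: circular v_c1 = √(μ/r₁) = 7163 m/s; transfer-perigee v_p = √[μ(2/r₁ − 1/a_t)] = 8737 m/s.
Δv₁ = v_p − v_c1 = 1574 m/s.
At r₂: circular v_c2 = √(μ/r₂) = 4203 m/s; transfer-apogee v_a = √[μ(2/r₂ − 1/a_t)] = 3009 m/s.
Δv₂ = v_c2 − v_a = 1195 m/s.
Total Δv = Δv₁ + Δv₂ = 2768 m/s = 2.768 km/s.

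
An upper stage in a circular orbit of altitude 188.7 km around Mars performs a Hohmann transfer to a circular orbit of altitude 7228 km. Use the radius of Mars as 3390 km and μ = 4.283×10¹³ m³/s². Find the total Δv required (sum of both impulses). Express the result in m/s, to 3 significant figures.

Δv_total ≈ 1350 m/s

r₁ = 3390 + 188.7 = 3578.7 km = 3.5787×10⁶ m.
r₂ = 3390 + 7228 = 10618 km = 1.0618×10⁷ m.
Transfer ellipse a_t = (r₁ + r₂)/2 = 7.098×10⁶ m.
At r₁: circular v_c1 = √(μ/r₁) = 3459 m/s; transfer-periapsis v_p = √[μ(2/r₁ − 1/a_t)] = 4231 m/s.
Δv₁ = v_p − v_c1 = 771.6 m/s.
At r₂: circular v_c2 = √(μ/r₂) = 2008 m/s; transfer-apoapsis v_a = √[μ(2/r₂ − 1/a_t)] = 1426 m/s.
Δv₂ = v_c2 − v_a = 582.4 m/s.
Total Δv = Δv₁ + Δv₂ = 1354 m/s.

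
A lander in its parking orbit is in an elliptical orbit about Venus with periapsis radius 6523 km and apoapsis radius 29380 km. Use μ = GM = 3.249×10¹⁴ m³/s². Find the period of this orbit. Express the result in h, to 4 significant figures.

T ≈ 7.365 h

Semi-major axis a = (r_p + r_a)/2 = (6523.0 + 29380)/2 = 17952 km = 1.795×10⁷ m.
By Kepler's third law T = 2π√(a³/μ) = 2π × 4.220×10³ = 2.651×10⁴ s.
= 7.365 h.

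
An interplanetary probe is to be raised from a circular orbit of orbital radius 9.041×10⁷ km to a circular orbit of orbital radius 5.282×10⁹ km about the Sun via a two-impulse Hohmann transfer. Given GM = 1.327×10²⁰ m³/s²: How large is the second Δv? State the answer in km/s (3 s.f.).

Δv ≈ 4.09 km/s

r₁ = 9.041×10⁷ km = 9.041×10¹⁰ m.
r₂ = 5.282×10⁹ km = 5.282×10¹² m.
Transfer ellipse a_t = (r₁ + r₂)/2 = 2.686×10¹² m.
At r₁: circular v_c1 = √(μ/r₁) = 38310 m/s; transfer-perihelion v_p = √[μ(2/r₁ − 1/a_t)] = 53720 m/s.
At r₂: circular v_c2 = √(μ/r₂) = 5012 m/s; transfer-aphelion v_a = √[μ(2/r₂ − 1/a_t)] = 919.5 m/s.
Δv₂ = v_c2 − v_a = 4093 m/s.
= 4.093 km/s.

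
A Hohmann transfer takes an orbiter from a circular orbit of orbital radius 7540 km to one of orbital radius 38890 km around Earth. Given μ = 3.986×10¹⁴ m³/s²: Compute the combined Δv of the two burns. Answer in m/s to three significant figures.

Δv_total ≈ 3520 m/s

r₁ = 7540 km = 7.540×10⁶ m.
r₂ = 38890 km = 3.889×10⁷ m.
Transfer ellipse a_t = (r₁ + r₂)/2 = 2.322×10⁷ m.
At r₁: circular v_c1 = √(μ/r₁) = 7271 m/s; transfer-perigee v_p = √[μ(2/r₁ − 1/a_t)] = 9411 m/s.
Δv₁ = v_p − v_c1 = 2140 m/s.
At r₂: circular v_c2 = √(μ/r₂) = 3201 m/s; transfer-apogee v_a = √[μ(2/r₂ − 1/a_t)] = 1825 m/s.
Δv₂ = v_c2 − v_a = 1377 m/s.
Total Δv = Δv₁ + Δv₂ = 3517 m/s.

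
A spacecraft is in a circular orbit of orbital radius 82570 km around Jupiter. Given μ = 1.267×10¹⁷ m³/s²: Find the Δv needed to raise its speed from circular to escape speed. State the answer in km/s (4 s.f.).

Δv ≈ 16.23 km/s

r = 82570 km = 8.257×10⁷ m.
Circular speed v_c = √(μ/r) = 39170 m/s.
Escape speed v_esc = √(2μ/r) = √2 × v_c = 55400 m/s.
Δv = v_esc − v_c = 16230 m/s = 16.23 km/s.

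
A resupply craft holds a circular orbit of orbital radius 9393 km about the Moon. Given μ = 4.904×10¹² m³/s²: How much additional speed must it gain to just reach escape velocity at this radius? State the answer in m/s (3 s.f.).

Δv ≈ 299 m/s

r = 9393 km = 9.393×10⁶ m.
Circular speed v_c = √(μ/r) = 722.6 m/s.
Escape speed v_esc = √(2μ/r) = √2 × v_c = 1022 m/s.
Δv = v_esc − v_c = 299.3 m/s.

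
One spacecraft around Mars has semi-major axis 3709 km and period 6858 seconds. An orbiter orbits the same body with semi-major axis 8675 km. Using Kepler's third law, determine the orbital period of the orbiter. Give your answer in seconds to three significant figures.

Kepler's third law: T² ∝ a³, so T₂ = T₁ (a₂/a₁)^(3/2).
a₂/a₁ = 2.339, (a₂/a₁)^(3/2) = 3.577.
T₂ = 6858 × 3.577 = 24530 seconds.

T₂ ≈ 24500 seconds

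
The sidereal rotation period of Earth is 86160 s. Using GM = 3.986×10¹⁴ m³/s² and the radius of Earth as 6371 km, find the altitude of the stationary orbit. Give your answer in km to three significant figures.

A synchronous orbit has period T, so by Kepler's third law a = (μT²/4π²)^(1/3).
μT²/4π² = 3.986×10¹⁴ × (8.616×10⁴)² / 39.48 = 7.495×10²² m³.
a = 4.216×10⁷ m = 42163 km.
Altitude h = a − R = 42163 − 6371 = 35792 km.

h_sync ≈ 35800 km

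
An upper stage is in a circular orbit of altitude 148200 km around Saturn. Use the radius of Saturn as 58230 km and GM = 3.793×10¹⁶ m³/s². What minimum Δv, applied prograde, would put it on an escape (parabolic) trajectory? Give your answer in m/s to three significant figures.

Δv ≈ 5610 m/s

r = 58230 + 148200 = 206430 km = 2.0643×10⁸ m.
Circular speed v_c = √(μ/r) = 13560 m/s.
Escape speed v_esc = √(2μ/r) = √2 × v_c = 19170 m/s.
Δv = v_esc − v_c = 5615 m/s.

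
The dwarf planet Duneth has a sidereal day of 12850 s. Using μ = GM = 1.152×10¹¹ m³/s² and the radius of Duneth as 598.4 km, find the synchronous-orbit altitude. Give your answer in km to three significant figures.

h_sync ≈ 186 km

A synchronous orbit has period T, so by Kepler's third law a = (μT²/4π²)^(1/3).
μT²/4π² = 1.152×10¹¹ × (1.285×10⁴)² / 39.48 = 4.818×10¹⁷ m³.
a = 7.840×10⁵ m = 783.97 km.
Altitude h = a − R = 783.97 − 598.4 = 185.57 km.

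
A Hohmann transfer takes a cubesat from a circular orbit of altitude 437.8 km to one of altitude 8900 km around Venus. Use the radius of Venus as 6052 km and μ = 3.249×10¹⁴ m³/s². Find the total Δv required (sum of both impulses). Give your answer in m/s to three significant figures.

Δv_total ≈ 2320 m/s

r₁ = 6052 + 437.8 = 6489.8 km = 6.4898×10⁶ m.
r₂ = 6052 + 8900 = 14952 km = 1.4952×10⁷ m.
Transfer ellipse a_t = (r₁ + r₂)/2 = 1.072×10⁷ m.
At r₁: circular v_c1 = √(μ/r₁) = 7076 m/s; transfer-periapsis v_p = √[μ(2/r₁ − 1/a_t)] = 8356 m/s.
Δv₁ = v_p − v_c1 = 1280 m/s.
At r₂: circular v_c2 = √(μ/r₂) = 4661 m/s; transfer-apoapsis v_a = √[μ(2/r₂ − 1/a_t)] = 3627 m/s.
Δv₂ = v_c2 − v_a = 1035 m/s.
Total Δv = Δv₁ + Δv₂ = 2315 m/s.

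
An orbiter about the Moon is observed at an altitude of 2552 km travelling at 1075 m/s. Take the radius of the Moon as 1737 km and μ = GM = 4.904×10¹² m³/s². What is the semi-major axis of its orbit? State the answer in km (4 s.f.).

a ≈ 4335 km

r = 1737 + 2552 = 4289.0 km = 4.289×10⁶ m.
Vis-viva rearranged: 1/a = 2/r − v²/μ = 4.663×10⁻⁷ − 2.356×10⁻⁷ = 2.307×10⁻⁷ m⁻¹.
a = 4.335×10⁶ m = 4335.4 km.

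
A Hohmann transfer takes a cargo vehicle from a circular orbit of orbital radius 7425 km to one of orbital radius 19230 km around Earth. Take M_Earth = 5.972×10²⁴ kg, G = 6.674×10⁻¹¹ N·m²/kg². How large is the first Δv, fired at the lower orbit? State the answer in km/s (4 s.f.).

Δv ≈ 1.474 km/s

μ = GM = 6.674×10⁻¹¹ × 5.972×10²⁴ = 3.986×10¹⁴ m³/s².
r₁ = 7425 km = 7.425×10⁶ m.
r₂ = 19230 km = 1.923×10⁷ m.
Transfer ellipse a_t = (r₁ + r₂)/2 = 1.333×10⁷ m.
At r₁: circular v_c1 = √(μ/r₁) = 7327 m/s; transfer-perigee v_p = √[μ(2/r₁ − 1/a_t)] = 8801 m/s.
Δv₁ = v_p − v_c1 = 1474 m/s.
= 1.474 km/s.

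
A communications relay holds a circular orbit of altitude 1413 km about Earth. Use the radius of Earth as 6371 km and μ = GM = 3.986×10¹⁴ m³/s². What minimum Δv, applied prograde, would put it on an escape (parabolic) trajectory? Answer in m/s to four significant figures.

Δv ≈ 2964 m/s

r = 6371 + 1413 = 7784.0 km = 7.7840×10⁶ m.
Circular speed v_c = √(μ/r) = 7156 m/s.
Escape speed v_esc = √(2μ/r) = √2 × v_c = 10120 m/s.
Δv = v_esc − v_c = 2964 m/s.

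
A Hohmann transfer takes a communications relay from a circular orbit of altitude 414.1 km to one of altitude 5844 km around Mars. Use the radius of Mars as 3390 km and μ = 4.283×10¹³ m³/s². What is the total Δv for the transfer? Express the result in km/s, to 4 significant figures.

Δv_total ≈ 1.147 km/s

r₁ = 3390 + 414.1 = 3804.1 km = 3.8041×10⁶ m.
r₂ = 3390 + 5844 = 9234.0 km = 9.2340×10⁶ m.
Transfer ellipse a_t = (r₁ + r₂)/2 = 6.519×10⁶ m.
At r₁: circular v_c1 = √(μ/r₁) = 3355 m/s; transfer-periapsis v_p = √[μ(2/r₁ − 1/a_t)] = 3993 m/s.
Δv₁ = v_p − v_c1 = 638.0 m/s.
At r₂: circular v_c2 = √(μ/r₂) = 2154 m/s; transfer-apoapsis v_a = √[μ(2/r₂ − 1/a_t)] = 1645 m/s.
Δv₂ = v_c2 − v_a = 508.5 m/s.
Total Δv = Δv₁ + Δv₂ = 1147 m/s = 1.147 km/s.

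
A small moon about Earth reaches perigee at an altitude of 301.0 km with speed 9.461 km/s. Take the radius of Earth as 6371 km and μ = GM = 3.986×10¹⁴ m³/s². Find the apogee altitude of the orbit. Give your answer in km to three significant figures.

r_p = 6371 + 301.0 = 6672.0 km = 6.672×10⁶ m.
Specific energy ε = v²/2 − μ/r = -1.499×10⁷ J/kg, so a = −μ/(2ε) = 1.330×10⁷ m.
The apsides satisfy r_p + r_a = 2a, so the apogee radius is 2a − r_p = 1.992×10⁷ m = 19924 km.
Apogee altitude = 19924 − 6371 = 13553 km.

apogee altitude ≈ 13600 km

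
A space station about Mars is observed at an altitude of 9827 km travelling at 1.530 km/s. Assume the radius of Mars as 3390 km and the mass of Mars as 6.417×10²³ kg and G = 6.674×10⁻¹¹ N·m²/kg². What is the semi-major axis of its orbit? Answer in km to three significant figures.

μ = GM = 6.674×10⁻¹¹ × 6.417×10²³ = 4.283×10¹³ m³/s².
r = 3390 + 9827 = 13217 km = 1.322×10⁷ m.
Specific orbital energy ε = v²/2 − μ/r = (1530)²/2 − 4.283×10¹³/1.322×10⁷ = -2.070×10⁶ J/kg.
Since ε = −μ/(2a), a = −μ/(2ε) = 1.035×10⁷ m = 10345 km.

a ≈ 10300 km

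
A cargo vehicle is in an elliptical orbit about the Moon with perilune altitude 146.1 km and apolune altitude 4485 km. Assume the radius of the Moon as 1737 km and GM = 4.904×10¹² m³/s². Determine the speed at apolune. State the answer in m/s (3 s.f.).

v ≈ 605 m/s

r_p = 1737 + 146.1 = 1883.1 km = 1.8831×10⁶ m.
r_a = 1737 + 4485 = 6222.0 km = 6.2220×10⁶ m.
Semi-major axis a = (r_p + r_a)/2 = 4052.6 km = 4.053×10⁶ m.
Vis-viva: v² = μ(2/r − 1/a) = 4.904×10¹² × (3.214×10⁻⁷ − 2.468×10⁻⁷) = 3.662×10⁵ m²/s².
v = 605.2 m/s.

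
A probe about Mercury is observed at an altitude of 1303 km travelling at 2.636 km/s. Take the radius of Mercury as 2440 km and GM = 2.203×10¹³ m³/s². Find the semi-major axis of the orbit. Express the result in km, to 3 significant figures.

a ≈ 4570 km

r = 2440 + 1303 = 3743.0 km = 3.743×10⁶ m.
Vis-viva rearranged: 1/a = 2/r − v²/μ = 5.343×10⁻⁷ − 3.154×10⁻⁷ = 2.189×10⁻⁷ m⁻¹.
a = 4.568×10⁶ m = 4567.9 km.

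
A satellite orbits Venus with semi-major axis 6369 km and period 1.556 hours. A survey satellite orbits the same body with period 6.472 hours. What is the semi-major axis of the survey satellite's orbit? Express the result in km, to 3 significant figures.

a₂ ≈ 16500 km

Kepler's third law: a³ ∝ T², so a₂ = a₁ (T₂/T₁)^(2/3).
T₂/T₁ = 4.159, (T₂/T₁)^(2/3) = 2.586.
a₂ = 6369 × 2.586 = 16470 km.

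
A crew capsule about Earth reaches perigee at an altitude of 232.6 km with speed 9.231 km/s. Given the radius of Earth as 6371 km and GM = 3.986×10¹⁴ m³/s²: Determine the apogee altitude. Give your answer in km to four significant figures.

apogee altitude ≈ 9475 km

r_p = 6371 + 232.6 = 6603.6 km = 6.604×10⁶ m.
Specific energy ε = v²/2 − μ/r = -1.776×10⁷ J/kg, so a = −μ/(2ε) = 1.122×10⁷ m.
The apsides satisfy r_p + r_a = 2a, so the apogee radius is 2a − r_p = 1.585×10⁷ m = 15846 km.
Apogee altitude = 15846 − 6371 = 9475.0 km.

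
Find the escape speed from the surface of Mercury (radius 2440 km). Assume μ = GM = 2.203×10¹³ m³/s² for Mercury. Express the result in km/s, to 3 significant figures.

v_esc ≈ 4.25 km/s

r = R = 2.440×10⁶ m.
Escape speed v_esc = √(2μ/r) = √(2 × 2.203×10¹³ / 2.440×10⁶) = √(1.806×10⁷) = 4249 m/s.
= 4.249 km/s.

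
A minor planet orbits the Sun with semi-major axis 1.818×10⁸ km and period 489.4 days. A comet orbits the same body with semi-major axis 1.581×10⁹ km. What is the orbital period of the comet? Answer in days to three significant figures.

T₂ ≈ 12600 days

Kepler's third law: T² ∝ a³, so T₂ = T₁ (a₂/a₁)^(3/2).
a₂/a₁ = 8.696, (a₂/a₁)^(3/2) = 25.65.
T₂ = 489.4 × 25.65 = 12550 days.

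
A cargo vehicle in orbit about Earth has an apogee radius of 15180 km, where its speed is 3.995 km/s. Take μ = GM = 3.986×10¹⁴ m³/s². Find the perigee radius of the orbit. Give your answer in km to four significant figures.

r_a = 1.518×10⁷ m.
Specific energy ε = v²/2 − μ/r = -1.828×10⁷ J/kg, so a = −μ/(2ε) = 1.090×10⁷ m.
The apsides satisfy r_p + r_a = 2a, so the perigee radius is 2a − r_a = 6.627×10⁶ m = 6627.4 km.

perigee radius ≈ 6627 km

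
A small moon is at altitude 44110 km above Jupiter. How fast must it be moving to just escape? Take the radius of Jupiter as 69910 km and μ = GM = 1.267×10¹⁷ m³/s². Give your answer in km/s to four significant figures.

v_esc ≈ 47.14 km/s

r = 69910 + 44110 = 114020 km = 1.1402×10⁸ m.
Escape speed v_esc = √(2μ/r) = √(2 × 1.267×10¹⁷ / 1.140×10⁸) = √(2.222×10⁹) = 47140 m/s.
= 47.14 km/s.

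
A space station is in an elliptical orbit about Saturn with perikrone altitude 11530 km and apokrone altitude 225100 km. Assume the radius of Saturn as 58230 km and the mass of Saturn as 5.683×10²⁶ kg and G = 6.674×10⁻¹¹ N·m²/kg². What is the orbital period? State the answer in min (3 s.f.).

μ = GM = 6.674×10⁻¹¹ × 5.683×10²⁶ = 3.793×10¹⁶ m³/s².
r_p = 58230 + 11530 = 69760 km = 6.9760×10⁷ m.
r_a = 58230 + 225100 = 283330 km = 2.8333×10⁸ m.
Semi-major axis a = (r_p + r_a)/2 = (69760 + 2.8333×10⁵)/2 = 1.7654×10⁵ km = 1.765×10⁸ m.
By Kepler's third law T = 2π√(a³/μ) = 2π × 1.204×10⁴ = 7.568×10⁴ s.
= 1261 min.

T ≈ 1260 min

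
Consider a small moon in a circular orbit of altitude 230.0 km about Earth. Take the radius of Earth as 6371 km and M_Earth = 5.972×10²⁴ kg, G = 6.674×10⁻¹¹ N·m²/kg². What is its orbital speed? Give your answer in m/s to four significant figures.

μ = GM = 6.674×10⁻¹¹ × 5.972×10²⁴ = 3.986×10¹⁴ m³/s².
r = 6371 + 230.0 = 6601.0 km = 6.6010×10⁶ m.
For a circular orbit v = √(μ/r) = √(3.986×10¹⁴ / 6.601×10⁶) = √(6.038×10⁷) = 7770 m/s.

v ≈ 7770 m/s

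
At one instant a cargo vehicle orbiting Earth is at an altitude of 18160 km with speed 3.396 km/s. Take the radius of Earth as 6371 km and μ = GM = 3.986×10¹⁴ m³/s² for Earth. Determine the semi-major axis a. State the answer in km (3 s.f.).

r = 6371 + 18160 = 24531 km = 2.453×10⁷ m.
Specific orbital energy ε = v²/2 − μ/r = (3396)²/2 − 3.986×10¹⁴/2.453×10⁷ = -1.048×10⁷ J/kg.
Since ε = −μ/(2a), a = −μ/(2ε) = 1.901×10⁷ m = 19013 km.

a ≈ 19000 km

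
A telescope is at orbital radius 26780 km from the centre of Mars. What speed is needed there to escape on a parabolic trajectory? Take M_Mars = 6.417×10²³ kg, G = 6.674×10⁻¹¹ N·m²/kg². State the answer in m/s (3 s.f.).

v_esc ≈ 1790 m/s

μ = GM = 6.674×10⁻¹¹ × 6.417×10²³ = 4.283×10¹³ m³/s².
r = 26780 km = 2.678×10⁷ m.
Escape speed v_esc = √(2μ/r) = √(2 × 4.283×10¹³ / 2.678×10⁷) = √(3.198×10⁶) = 1788 m/s.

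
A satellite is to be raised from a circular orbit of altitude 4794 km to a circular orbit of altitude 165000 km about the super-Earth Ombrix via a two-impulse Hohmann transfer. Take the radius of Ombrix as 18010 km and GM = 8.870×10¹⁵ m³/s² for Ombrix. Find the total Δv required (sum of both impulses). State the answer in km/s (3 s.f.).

r₁ = 18010 + 4794 = 22804 km = 2.2804×10⁷ m.
r₂ = 18010 + 165000 = 183010 km = 1.8301×10⁸ m.
Transfer ellipse a_t = (r₁ + r₂)/2 = 1.029×10⁸ m.
At r₁: circular v_c1 = √(μ/r₁) = 19720 m/s; transfer-periapsis v_p = √[μ(2/r₁ − 1/a_t)] = 26300 m/s.
Δv₁ = v_p − v_c1 = 6579 m/s.
At r₂: circular v_c2 = √(μ/r₂) = 6962 m/s; transfer-apoapsis v_a = √[μ(2/r₂ − 1/a_t)] = 3277 m/s.
Δv₂ = v_c2 − v_a = 3685 m/s.
Total Δv = Δv₁ + Δv₂ = 10260 m/s = 10.26 km/s.

Δv_total ≈ 10.3 km/s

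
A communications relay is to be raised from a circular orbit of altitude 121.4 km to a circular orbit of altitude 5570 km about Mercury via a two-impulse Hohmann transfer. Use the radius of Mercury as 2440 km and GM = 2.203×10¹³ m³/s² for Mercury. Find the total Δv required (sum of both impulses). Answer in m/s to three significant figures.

Δv_total ≈ 1180 m/s

r₁ = 2440 + 121.4 = 2561.4 km = 2.5614×10⁶ m.
r₂ = 2440 + 5570 = 8010.0 km = 8.0100×10⁶ m.
Transfer ellipse a_t = (r₁ + r₂)/2 = 5.286×10⁶ m.
At r₁: circular v_c1 = √(μ/r₁) = 2933 m/s; transfer-periherm v_p = √[μ(2/r₁ − 1/a_t)] = 3610 m/s.
Δv₁ = v_p − v_c1 = 677.5 m/s.
At r₂: circular v_c2 = √(μ/r₂) = 1658 m/s; transfer-apoherm v_a = √[μ(2/r₂ − 1/a_t)] = 1154 m/s.
Δv₂ = v_c2 − v_a = 503.9 m/s.
Total Δv = Δv₁ + Δv₂ = 1181 m/s.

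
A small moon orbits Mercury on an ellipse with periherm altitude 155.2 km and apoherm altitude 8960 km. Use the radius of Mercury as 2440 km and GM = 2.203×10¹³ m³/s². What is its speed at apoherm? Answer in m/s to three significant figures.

r_p = 2440 + 155.2 = 2595.2 km = 2.5952×10⁶ m.
r_a = 2440 + 8960 = 11400 km = 1.1400×10⁷ m.
Semi-major axis a = (r_p + r_a)/2 = 6997.6 km = 6.998×10⁶ m.
Vis-viva: v² = μ(2/r − 1/a) = 2.203×10¹³ × (1.754×10⁻⁷ − 1.429×10⁻⁷) = 7.167×10⁵ m²/s².
v = 846.6 m/s.

v ≈ 847 m/s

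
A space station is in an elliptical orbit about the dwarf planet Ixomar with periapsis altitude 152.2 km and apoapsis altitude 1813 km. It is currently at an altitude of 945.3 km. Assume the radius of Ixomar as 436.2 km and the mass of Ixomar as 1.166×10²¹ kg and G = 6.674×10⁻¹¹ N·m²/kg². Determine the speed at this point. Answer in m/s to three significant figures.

μ = GM = 6.674×10⁻¹¹ × 1.166×10²¹ = 7.782×10¹⁰ m³/s².
r_p = 436.2 + 152.2 = 588.40 km = 5.8840×10⁵ m.
r_a = 436.2 + 1813 = 2249.2 km = 2.2492×10⁶ m.
r = 436.2 + 945.3 = 1381.5 km = 1.382×10⁶ m.
Semi-major axis a = (r_p + r_a)/2 = 1418.8 km = 1.419×10⁶ m.
Vis-viva: v² = μ(2/r − 1/a) = 7.782×10¹⁰ × (1.448×10⁻⁶ − 7.048×10⁻⁷) = 5.781×10⁴ m²/s².
v = 240.4 m/s.

v ≈ 240 m/s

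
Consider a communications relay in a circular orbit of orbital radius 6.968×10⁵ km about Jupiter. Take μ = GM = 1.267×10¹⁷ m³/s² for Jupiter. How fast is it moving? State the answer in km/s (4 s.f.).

r = 6.968×10⁵ km = 6.968×10⁸ m.
For a circular orbit v = √(μ/r) = √(1.267×10¹⁷ / 6.968×10⁸) = √(1.818×10⁸) = 13480 m/s.
That is 13.48 km/s.

v ≈ 13.48 km/s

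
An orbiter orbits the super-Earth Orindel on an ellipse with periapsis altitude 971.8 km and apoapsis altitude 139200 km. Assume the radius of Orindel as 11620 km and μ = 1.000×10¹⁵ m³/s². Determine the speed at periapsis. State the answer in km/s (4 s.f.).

v ≈ 12.11 km/s

r_p = 11620 + 971.8 = 12592 km = 1.2592×10⁷ m.
r_a = 11620 + 139200 = 150820 km = 1.5082×10⁸ m.
Semi-major axis a = (r_p + r_a)/2 = 81706 km = 8.171×10⁷ m.
Vis-viva: v² = μ(2/r − 1/a) = 1.000×10¹⁵ × (1.588×10⁻⁷ − 1.224×10⁻⁸) = 1.466×10⁸ m²/s².
v = 12110 m/s = 12.11 km/s.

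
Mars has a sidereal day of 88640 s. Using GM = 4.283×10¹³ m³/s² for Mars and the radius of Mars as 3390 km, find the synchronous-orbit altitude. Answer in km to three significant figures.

h_sync ≈ 17000 km

A synchronous orbit has period T, so by Kepler's third law a = (μT²/4π²)^(1/3).
μT²/4π² = 4.283×10¹³ × (8.864×10⁴)² / 39.48 = 8.524×10²¹ m³.
a = 2.043×10⁷ m = 20428 km.
Altitude h = a − R = 20428 − 3390 = 17038 km.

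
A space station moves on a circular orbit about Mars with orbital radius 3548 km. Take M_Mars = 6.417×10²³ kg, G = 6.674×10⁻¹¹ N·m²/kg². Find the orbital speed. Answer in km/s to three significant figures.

μ = GM = 6.674×10⁻¹¹ × 6.417×10²³ = 4.283×10¹³ m³/s².
r = 3548 km = 3.548×10⁶ m.
For a circular orbit v = √(μ/r) = √(4.283×10¹³ / 3.548×10⁶) = √(1.207×10⁷) = 3474 m/s.
That is 3.474 km/s.

v ≈ 3.47 km/s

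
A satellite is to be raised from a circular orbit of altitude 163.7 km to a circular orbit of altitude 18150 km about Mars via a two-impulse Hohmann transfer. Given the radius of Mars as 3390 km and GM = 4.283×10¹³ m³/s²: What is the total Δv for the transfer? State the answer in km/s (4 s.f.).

r₁ = 3390 + 163.7 = 3553.7 km = 3.5537×10⁶ m.
r₂ = 3390 + 18150 = 21540 km = 2.1540×10⁷ m.
Transfer ellipse a_t = (r₁ + r₂)/2 = 1.255×10⁷ m.
At r₁: circular v_c1 = √(μ/r₁) = 3472 m/s; transfer-periapsis v_p = √[μ(2/r₁ − 1/a_t)] = 4549 m/s.
Δv₁ = v_p − v_c1 = 1077 m/s.
At r₂: circular v_c2 = √(μ/r₂) = 1410 m/s; transfer-apoapsis v_a = √[μ(2/r₂ − 1/a_t)] = 750.5 m/s.
Δv₂ = v_c2 − v_a = 659.6 m/s.
Total Δv = Δv₁ + Δv₂ = 1737 m/s = 1.737 km/s.

Δv_total ≈ 1.737 km/s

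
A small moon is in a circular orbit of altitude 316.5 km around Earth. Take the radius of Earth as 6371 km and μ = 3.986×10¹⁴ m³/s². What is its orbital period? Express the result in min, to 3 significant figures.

T ≈ 90.7 min

r = 6371 + 316.5 = 6687.5 km = 6.6875×10⁶ m.
Kepler's third law: T = 2π√(r³/μ) = 2π√((6.688×10⁶)³ / 3.986×10¹⁴).
r³/μ = 7.503×10⁵ s², so T = 2π × 8.662×10² = 5.443×10³ s.
Converting: 5.443×10³ s ÷ 60.00 = 90.71 min.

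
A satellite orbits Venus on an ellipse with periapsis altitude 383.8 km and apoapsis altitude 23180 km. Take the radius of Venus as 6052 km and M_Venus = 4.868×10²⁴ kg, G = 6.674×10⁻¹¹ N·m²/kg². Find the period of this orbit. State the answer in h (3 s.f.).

T ≈ 7.29 h

μ = GM = 6.674×10⁻¹¹ × 4.868×10²⁴ = 3.249×10¹⁴ m³/s².
r_p = 6052 + 383.8 = 6435.8 km = 6.4358×10⁶ m.
r_a = 6052 + 23180 = 29232 km = 2.9232×10⁷ m.
Semi-major axis a = (r_p + r_a)/2 = (6435.8 + 29232)/2 = 17834 km = 1.783×10⁷ m.
By Kepler's third law T = 2π√(a³/μ) = 2π × 4.178×10³ = 2.625×10⁴ s.
= 7.293 h.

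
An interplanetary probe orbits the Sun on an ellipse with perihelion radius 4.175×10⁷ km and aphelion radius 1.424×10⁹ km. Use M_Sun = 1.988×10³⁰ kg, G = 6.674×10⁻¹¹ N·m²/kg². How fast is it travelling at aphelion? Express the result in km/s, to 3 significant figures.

μ = GM = 6.674×10⁻¹¹ × 1.988×10³⁰ = 1.327×10²⁰ m³/s².
Semi-major axis a = (r_p + r_a)/2 = 7.3288×10⁸ km = 7.329×10¹¹ m.
Vis-viva: v² = μ(2/r − 1/a) = 1.327×10²⁰ × (1.404×10⁻¹² − 1.364×10⁻¹²) = 5.308×10⁶ m²/s².
v = 2304 m/s = 2.304 km/s.

v ≈ 2.30 km/s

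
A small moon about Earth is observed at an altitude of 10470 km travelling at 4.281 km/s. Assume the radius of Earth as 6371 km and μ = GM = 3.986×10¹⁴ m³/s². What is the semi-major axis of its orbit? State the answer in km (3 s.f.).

r = 6371 + 10470 = 16841 km = 1.684×10⁷ m.
Specific orbital energy ε = v²/2 − μ/r = (4281)²/2 − 3.986×10¹⁴/1.684×10⁷ = -1.450×10⁷ J/kg.
Since ε = −μ/(2a), a = −μ/(2ε) = 1.374×10⁷ m = 13740 km.

a ≈ 13700 km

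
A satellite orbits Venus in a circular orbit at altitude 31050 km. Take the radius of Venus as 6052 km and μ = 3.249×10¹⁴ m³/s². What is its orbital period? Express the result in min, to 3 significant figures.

r = 6052 + 31050 = 37102 km = 3.7102×10⁷ m.
Kepler's third law: T = 2π√(r³/μ) = 2π√((3.710×10⁷)³ / 3.249×10¹⁴).
r³/μ = 1.572×10⁸ s², so T = 2π × 1.254×10⁴ = 7.878×10⁴ s.
Converting: 7.878×10⁴ s ÷ 60.00 = 1313 min.

T ≈ 1310 min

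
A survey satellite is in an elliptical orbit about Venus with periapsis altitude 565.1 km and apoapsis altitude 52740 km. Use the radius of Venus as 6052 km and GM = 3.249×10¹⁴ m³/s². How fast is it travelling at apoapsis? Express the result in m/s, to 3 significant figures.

r_p = 6052 + 565.1 = 6617.1 km = 6.6171×10⁶ m.
r_a = 6052 + 52740 = 58792 km = 5.8792×10⁷ m.
Semi-major axis a = (r_p + r_a)/2 = 32705 km = 3.270×10⁷ m.
Vis-viva: v² = μ(2/r − 1/a) = 3.249×10¹⁴ × (3.402×10⁻⁸ − 3.058×10⁻⁸) = 1.118×10⁶ m²/s².
v = 1057 m/s.

v ≈ 1060 m/s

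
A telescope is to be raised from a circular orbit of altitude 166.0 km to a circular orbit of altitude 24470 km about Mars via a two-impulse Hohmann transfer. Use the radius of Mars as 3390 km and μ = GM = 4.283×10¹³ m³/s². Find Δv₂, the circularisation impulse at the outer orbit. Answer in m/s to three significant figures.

r₁ = 3390 + 166.0 = 3556.0 km = 3.5560×10⁶ m.
r₂ = 3390 + 24470 = 27860 km = 2.7860×10⁷ m.
Transfer ellipse a_t = (r₁ + r₂)/2 = 1.571×10⁷ m.
At r₁: circular v_c1 = √(μ/r₁) = 3471 m/s; transfer-periapsis v_p = √[μ(2/r₁ − 1/a_t)] = 4622 m/s.
At r₂: circular v_c2 = √(μ/r₂) = 1240 m/s; transfer-apoapsis v_a = √[μ(2/r₂ − 1/a_t)] = 589.9 m/s.
Δv₂ = v_c2 − v_a = 650.0 m/s.

Δv ≈ 650 m/s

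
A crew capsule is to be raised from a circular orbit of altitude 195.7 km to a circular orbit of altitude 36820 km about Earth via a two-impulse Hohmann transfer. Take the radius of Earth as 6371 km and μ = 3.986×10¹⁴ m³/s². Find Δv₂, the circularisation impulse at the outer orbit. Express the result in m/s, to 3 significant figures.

r₁ = 6371 + 195.7 = 6566.7 km = 6.5667×10⁶ m.
r₂ = 6371 + 36820 = 43191 km = 4.3191×10⁷ m.
Transfer ellipse a_t = (r₁ + r₂)/2 = 2.488×10⁷ m.
At r₁: circular v_c1 = √(μ/r₁) = 7791 m/s; transfer-perigee v_p = √[μ(2/r₁ − 1/a_t)] = 10270 m/s.
At r₂: circular v_c2 = √(μ/r₂) = 3038 m/s; transfer-apogee v_a = √[μ(2/r₂ − 1/a_t)] = 1561 m/s.
Δv₂ = v_c2 − v_a = 1477 m/s.

Δv ≈ 1480 m/s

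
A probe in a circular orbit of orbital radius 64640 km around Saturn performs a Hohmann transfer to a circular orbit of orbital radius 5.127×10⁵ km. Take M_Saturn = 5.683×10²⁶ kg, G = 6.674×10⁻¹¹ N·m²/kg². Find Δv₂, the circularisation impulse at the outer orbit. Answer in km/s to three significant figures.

μ = GM = 6.674×10⁻¹¹ × 5.683×10²⁶ = 3.793×10¹⁶ m³/s².
r₁ = 64640 km = 6.464×10⁷ m.
r₂ = 5.127×10⁵ km = 5.127×10⁸ m.
Transfer ellipse a_t = (r₁ + r₂)/2 = 2.887×10⁸ m.
At r₁: circular v_c1 = √(μ/r₁) = 24220 m/s; transfer-perikrone v_p = √[μ(2/r₁ − 1/a_t)] = 32280 m/s.
At r₂: circular v_c2 = √(μ/r₂) = 8601 m/s; transfer-apokrone v_a = √[μ(2/r₂ − 1/a_t)] = 4070 m/s.
Δv₂ = v_c2 − v_a = 4531 m/s.
= 4.531 km/s.

Δv ≈ 4.53 km/s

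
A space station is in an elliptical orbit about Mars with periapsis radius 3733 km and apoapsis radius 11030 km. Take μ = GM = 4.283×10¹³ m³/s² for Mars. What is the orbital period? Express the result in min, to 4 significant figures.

T ≈ 320.9 min

Semi-major axis a = (r_p + r_a)/2 = (3733.0 + 11030)/2 = 7381.5 km = 7.382×10⁶ m.
By Kepler's third law T = 2π√(a³/μ) = 2π × 3.064×10³ = 1.925×10⁴ s.
= 320.9 min.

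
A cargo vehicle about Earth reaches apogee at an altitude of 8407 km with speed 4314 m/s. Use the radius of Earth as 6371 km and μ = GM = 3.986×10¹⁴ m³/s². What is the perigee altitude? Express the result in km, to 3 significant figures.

r_a = 6371 + 8407 = 14778 km = 1.478×10⁷ m.
Specific energy ε = v²/2 − μ/r = -1.767×10⁷ J/kg, so a = −μ/(2ε) = 1.128×10⁷ m.
The apsides satisfy r_p + r_a = 2a, so the perigee radius is 2a − r_a = 7.784×10⁶ m = 7783.5 km.
Perigee altitude = 7783.5 − 6371 = 1412.5 km.

perigee altitude ≈ 1410 km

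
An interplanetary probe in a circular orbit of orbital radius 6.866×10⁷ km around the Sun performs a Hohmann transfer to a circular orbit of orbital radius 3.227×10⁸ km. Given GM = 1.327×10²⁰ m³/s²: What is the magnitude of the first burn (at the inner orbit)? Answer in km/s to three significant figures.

r₁ = 6.866×10⁷ km = 6.866×10¹⁰ m.
r₂ = 3.227×10⁸ km = 3.227×10¹¹ m.
Transfer ellipse a_t = (r₁ + r₂)/2 = 1.957×10¹¹ m.
At r₁: circular v_c1 = √(μ/r₁) = 43960 m/s; transfer-perihelion v_p = √[μ(2/r₁ − 1/a_t)] = 56460 m/s.
Δv₁ = v_p − v_c1 = 12490 m/s.
= 12.49 km/s.

Δv ≈ 12.5 km/s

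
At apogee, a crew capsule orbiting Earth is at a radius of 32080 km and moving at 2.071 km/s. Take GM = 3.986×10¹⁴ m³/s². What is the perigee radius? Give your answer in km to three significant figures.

r_a = 3.208×10⁷ m.
Specific energy ε = v²/2 − μ/r = -1.028×10⁷ J/kg, so a = −μ/(2ε) = 1.939×10⁷ m.
The apsides satisfy r_p + r_a = 2a, so the perigee radius is 2a − r_a = 6.692×10⁶ m = 6691.8 km.

perigee radius ≈ 6690 km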